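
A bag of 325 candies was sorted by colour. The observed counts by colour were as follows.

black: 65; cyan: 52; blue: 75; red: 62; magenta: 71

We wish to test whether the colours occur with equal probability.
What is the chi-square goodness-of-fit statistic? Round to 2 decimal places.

4.83

Expected count for each of the 5 categories: 325/5 = 65.
black: (65 − 65)²/65 = 0/65 = 0.000
cyan: (52 − 65)²/65 = 169/65 = 2.600
blue: (75 − 65)²/65 = 100/65 = 1.538
red: (62 − 65)²/65 = 9/65 = 0.138
magenta: (71 − 65)²/65 = 36/65 = 0.554
Sum = 4.83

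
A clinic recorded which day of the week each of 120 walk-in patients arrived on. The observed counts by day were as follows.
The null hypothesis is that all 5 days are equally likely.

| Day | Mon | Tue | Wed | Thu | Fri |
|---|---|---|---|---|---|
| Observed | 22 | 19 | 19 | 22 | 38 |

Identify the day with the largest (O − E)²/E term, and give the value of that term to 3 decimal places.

Fri, 8.167

Under H₀ each category has probability 1/5, so each expected count is 120/5 = 24.
cat         O        E   (O−E)²/E
Mon        22       24     0.1667
Tue        19       24     1.0417
Wed        19       24     1.0417
Thu        22       24     0.1667
Fri        38       24     8.1667
The largest term is for Fri: 8.167.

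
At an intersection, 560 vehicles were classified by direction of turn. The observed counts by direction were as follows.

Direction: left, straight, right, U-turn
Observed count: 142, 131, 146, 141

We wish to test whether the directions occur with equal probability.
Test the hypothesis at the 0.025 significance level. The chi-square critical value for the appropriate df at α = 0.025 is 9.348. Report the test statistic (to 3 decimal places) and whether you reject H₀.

Under H₀ each category has probability 1/4, so each expected count is 560/4 = 140.
cat           O        E   (O−E)²/E
left        142      140     0.0286
straight    131      140     0.5786
right       146      140     0.2571
U-turn      141      140     0.0071
Sum = 0.871
df = 3. Since 0.871 < 9.348, we do not reject H₀.

0.871; do not reject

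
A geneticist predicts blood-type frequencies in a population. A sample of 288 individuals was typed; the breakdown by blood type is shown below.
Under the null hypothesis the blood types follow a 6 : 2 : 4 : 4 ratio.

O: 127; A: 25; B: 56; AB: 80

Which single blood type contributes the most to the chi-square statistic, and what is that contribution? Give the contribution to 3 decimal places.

B, 3.556

Ratio total = 16. Expected counts: 288×6/16 = 108, 288×2/16 = 36, 288×4/16 = 72, 288×4/16 = 72.
χ² = (127−108)²/108 + (25−36)²/36 + (56−72)²/72 + (80−72)²/72
   = 3.3426 + 3.3611 + 3.5556 + 0.8889
The largest term is for B: 3.556.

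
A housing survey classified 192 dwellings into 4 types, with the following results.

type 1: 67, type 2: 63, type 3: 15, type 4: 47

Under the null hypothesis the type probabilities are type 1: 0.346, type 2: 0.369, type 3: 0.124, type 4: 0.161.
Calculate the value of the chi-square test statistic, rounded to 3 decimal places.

Expected counts E_i = n·p_i: 192×0.346 = 66.432, 192×0.369 = 70.848, 192×0.124 = 23.808, 192×0.161 = 30.912.
cat         O        E   (O−E)²/E
type 1     67   66.432     0.0049
type 2     63   70.848     0.8693
type 3     15   23.808     3.2586
type 4     47   30.912     8.3729
Sum = 12.506

12.506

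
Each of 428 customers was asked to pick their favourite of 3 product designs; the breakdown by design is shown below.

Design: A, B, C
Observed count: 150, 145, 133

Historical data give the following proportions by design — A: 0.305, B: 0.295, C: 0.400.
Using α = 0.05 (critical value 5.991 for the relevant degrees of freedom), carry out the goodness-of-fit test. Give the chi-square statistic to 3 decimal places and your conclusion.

14.206; reject

Expected counts E_i = n·p_i: 428×0.305 = 130.54, 428×0.295 = 126.26, 428×0.400 = 171.2.
χ² = (150−130.54)²/130.54 + (145−126.26)²/126.26 + (133−171.2)²/171.2
   = 2.9010 + 2.7815 + 8.5236
Sum = 14.206
df = 2. Since 14.206 > 5.991, we reject H₀.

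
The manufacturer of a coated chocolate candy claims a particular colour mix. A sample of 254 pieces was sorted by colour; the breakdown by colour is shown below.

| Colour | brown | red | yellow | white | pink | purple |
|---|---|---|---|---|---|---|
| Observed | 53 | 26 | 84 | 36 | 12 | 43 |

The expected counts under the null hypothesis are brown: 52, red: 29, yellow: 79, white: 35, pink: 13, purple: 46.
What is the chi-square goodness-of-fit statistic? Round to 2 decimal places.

0.95

brown: (53 − 52)²/52 = 1/52 = 0.019
red: (26 − 29)²/29 = 9/29 = 0.310
yellow: (84 − 79)²/79 = 25/79 = 0.316
white: (36 − 35)²/35 = 1/35 = 0.029
pink: (12 − 13)²/13 = 1/13 = 0.077
purple: (43 − 46)²/46 = 9/46 = 0.196
Sum = 0.95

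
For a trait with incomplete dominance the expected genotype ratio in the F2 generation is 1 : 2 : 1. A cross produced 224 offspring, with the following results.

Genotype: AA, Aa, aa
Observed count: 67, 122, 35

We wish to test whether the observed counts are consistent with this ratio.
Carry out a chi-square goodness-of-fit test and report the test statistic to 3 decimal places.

Ratio total = 4. Expected counts: 224×1/4 = 56, 224×2/4 = 112, 224×1/4 = 56.
χ² = (67−56)²/56 + (122−112)²/112 + (35−56)²/56
   = 2.1607 + 0.8929 + 7.8750
Sum = 10.929

10.929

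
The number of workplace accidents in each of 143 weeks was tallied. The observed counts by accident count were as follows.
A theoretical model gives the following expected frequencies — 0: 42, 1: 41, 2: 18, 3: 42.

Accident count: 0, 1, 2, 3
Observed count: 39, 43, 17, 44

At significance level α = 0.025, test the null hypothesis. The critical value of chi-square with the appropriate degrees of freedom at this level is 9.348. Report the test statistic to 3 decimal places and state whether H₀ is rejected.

cat         O        E   (O−E)²/E
0          39       42     0.2143
1          43       41     0.0976
2          17       18     0.0556
3          44       42     0.0952
Sum = 0.463
df = 3. Since 0.463 < 9.348, we do not reject H₀.

0.463; do not reject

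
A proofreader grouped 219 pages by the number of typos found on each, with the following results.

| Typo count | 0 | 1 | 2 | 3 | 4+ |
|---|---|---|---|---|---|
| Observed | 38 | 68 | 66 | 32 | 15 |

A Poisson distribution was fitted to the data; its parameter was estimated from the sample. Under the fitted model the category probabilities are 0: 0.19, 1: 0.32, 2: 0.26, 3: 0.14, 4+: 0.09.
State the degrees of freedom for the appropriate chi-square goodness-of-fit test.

There are k = 5 categories and 1 parameter estimated from the data, so df = 5 − 1 − 1 = 3.

3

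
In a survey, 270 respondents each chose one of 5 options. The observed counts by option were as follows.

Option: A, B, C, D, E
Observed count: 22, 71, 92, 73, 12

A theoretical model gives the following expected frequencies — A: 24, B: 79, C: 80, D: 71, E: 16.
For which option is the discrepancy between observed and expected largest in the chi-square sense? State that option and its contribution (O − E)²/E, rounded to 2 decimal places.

A: (22 − 24)²/24 = 4/24 = 0.167
B: (71 − 79)²/79 = 64/79 = 0.810
C: (92 − 80)²/80 = 144/80 = 1.800
D: (73 − 71)²/71 = 4/71 = 0.056
E: (12 − 16)²/16 = 16/16 = 1.000
The largest term is for C: 1.80.

C, 1.80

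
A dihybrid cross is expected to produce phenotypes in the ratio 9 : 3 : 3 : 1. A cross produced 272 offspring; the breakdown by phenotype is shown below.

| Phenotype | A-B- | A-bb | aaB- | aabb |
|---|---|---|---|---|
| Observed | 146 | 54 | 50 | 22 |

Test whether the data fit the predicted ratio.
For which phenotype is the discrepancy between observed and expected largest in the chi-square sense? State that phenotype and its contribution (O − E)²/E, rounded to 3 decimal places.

aabb, 1.471

Ratio total = 16. Expected counts: 272×9/16 = 153, 272×3/16 = 51, 272×3/16 = 51, 272×1/16 = 17.
A-B-: (146 − 153)²/153 = 49/153 = 0.3203
A-bb: (54 − 51)²/51 = 9/51 = 0.1765
aaB-: (50 − 51)²/51 = 1/51 = 0.0196
aabb: (22 − 17)²/17 = 25/17 = 1.4706
The largest term is for aabb: 1.471.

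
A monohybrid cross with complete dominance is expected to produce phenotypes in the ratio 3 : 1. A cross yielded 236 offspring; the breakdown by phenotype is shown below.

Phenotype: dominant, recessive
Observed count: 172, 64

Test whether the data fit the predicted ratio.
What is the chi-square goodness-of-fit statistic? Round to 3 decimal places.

Ratio total = 4. Expected counts: 236×3/4 = 177, 236×1/4 = 59.
χ² = (172−177)²/177 + (64−59)²/59
   = 0.1412 + 0.4237
Sum = 0.565

0.565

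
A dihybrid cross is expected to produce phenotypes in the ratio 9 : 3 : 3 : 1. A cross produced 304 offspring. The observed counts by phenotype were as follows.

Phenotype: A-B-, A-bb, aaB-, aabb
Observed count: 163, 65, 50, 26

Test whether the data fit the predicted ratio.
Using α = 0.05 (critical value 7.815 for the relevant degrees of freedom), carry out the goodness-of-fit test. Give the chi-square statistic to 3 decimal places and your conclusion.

Ratio total = 16. Expected counts: 304×9/16 = 171, 304×3/16 = 57, 304×3/16 = 57, 304×1/16 = 19.
χ² = (163−171)²/171 + (65−57)²/57 + (50−57)²/57 + (26−19)²/19
   = 0.3743 + 1.1228 + 0.8596 + 2.5789
Sum = 4.936
df = 3. Since 4.936 < 7.815, we do not reject H₀.

4.936; do not reject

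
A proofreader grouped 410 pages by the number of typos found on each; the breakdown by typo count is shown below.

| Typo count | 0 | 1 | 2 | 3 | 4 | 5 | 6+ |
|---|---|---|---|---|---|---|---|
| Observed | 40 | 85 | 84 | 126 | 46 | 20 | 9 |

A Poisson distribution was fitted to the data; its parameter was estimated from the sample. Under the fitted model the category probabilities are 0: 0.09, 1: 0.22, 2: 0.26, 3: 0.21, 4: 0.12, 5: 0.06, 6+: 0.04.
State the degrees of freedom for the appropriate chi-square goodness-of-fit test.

There are k = 7 categories and 1 parameter estimated from the data, so df = 7 − 1 − 1 = 5.

5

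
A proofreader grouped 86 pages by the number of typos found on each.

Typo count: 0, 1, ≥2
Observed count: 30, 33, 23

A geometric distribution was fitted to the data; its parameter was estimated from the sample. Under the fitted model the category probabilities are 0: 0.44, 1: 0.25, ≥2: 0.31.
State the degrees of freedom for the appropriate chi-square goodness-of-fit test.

There are k = 3 categories and 1 parameter estimated from the data, so df = 3 − 1 − 1 = 1.

1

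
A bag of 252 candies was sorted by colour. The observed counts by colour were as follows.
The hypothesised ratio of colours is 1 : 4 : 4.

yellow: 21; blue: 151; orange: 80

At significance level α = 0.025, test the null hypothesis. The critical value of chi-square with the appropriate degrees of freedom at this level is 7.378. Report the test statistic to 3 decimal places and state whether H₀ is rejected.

Ratio total = 9. Expected counts: 252×1/9 = 28, 252×4/9 = 112, 252×4/9 = 112.
cat         O        E   (O−E)²/E
yellow     21       28     1.7500
blue      151      112    13.5804
orange     80      112     9.1429
Sum = 24.473
df = 2. Since 24.473 > 7.378, we reject H₀.

24.473; reject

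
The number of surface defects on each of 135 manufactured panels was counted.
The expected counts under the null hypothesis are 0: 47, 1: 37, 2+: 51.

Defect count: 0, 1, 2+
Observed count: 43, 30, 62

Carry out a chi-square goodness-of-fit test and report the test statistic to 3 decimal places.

4.037

χ² = (43−47)²/47 + (30−37)²/37 + (62−51)²/51
   = 0.3404 + 1.3243 + 2.3725
Sum = 4.037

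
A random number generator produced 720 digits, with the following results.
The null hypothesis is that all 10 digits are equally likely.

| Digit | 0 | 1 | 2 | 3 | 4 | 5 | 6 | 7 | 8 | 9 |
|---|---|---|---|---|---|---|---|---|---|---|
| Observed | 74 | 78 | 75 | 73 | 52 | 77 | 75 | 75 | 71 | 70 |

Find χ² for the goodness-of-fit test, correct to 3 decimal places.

6.917

Under H₀ each category has probability 1/10, so each expected count is 720/10 = 72.
0: (74 − 72)²/72 = 4/72 = 0.0556
1: (78 − 72)²/72 = 36/72 = 0.5000
2: (75 − 72)²/72 = 9/72 = 0.1250
3: (73 − 72)²/72 = 1/72 = 0.0139
4: (52 − 72)²/72 = 400/72 = 5.5556
5: (77 − 72)²/72 = 25/72 = 0.3472
6: (75 − 72)²/72 = 9/72 = 0.1250
7: (75 − 72)²/72 = 9/72 = 0.1250
8: (71 − 72)²/72 = 1/72 = 0.0139
9: (70 − 72)²/72 = 4/72 = 0.0556
Sum = 6.917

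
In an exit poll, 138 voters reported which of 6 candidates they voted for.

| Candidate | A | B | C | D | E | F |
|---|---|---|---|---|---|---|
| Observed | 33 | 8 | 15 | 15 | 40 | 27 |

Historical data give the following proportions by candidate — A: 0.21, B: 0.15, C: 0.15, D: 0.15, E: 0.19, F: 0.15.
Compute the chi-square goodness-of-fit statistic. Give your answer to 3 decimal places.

20.648

Expected counts E_i = n·p_i: 138×0.21 = 28.98, 138×0.15 = 20.7, 138×0.15 = 20.7, 138×0.15 = 20.7, 138×0.19 = 26.22, 138×0.15 = 20.7.
cat         O        E   (O−E)²/E
A          33    28.98     0.5576
B           8     20.7     7.7918
C          15     20.7     1.5696
D          15     20.7     1.5696
E          40    26.22     7.2421
F          27     20.7     1.9174
Sum = 20.648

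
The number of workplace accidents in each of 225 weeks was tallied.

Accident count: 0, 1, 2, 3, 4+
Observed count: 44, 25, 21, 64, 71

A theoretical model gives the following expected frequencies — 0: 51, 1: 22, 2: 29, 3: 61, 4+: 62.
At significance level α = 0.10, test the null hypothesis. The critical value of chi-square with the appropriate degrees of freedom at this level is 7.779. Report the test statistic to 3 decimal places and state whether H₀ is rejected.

5.031; do not reject

χ² = (44−51)²/51 + (25−22)²/22 + (21−29)²/29 + (64−61)²/61 + (71−62)²/62
   = 0.9608 + 0.4091 + 2.2069 + 0.1475 + 1.3065
Sum = 5.031
df = 4. Since 5.031 < 7.779, we do not reject H₀.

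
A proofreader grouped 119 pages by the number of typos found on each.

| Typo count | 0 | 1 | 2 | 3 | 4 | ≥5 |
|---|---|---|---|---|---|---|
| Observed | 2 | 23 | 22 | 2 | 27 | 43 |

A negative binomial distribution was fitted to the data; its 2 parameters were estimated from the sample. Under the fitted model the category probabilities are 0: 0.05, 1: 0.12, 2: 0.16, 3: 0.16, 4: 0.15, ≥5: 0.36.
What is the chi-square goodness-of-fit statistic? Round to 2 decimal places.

Expected counts E_i = n·p_i: 119×0.05 = 5.95, 119×0.12 = 14.28, 119×0.16 = 19.04, 119×0.16 = 19.04, 119×0.15 = 17.85, 119×0.36 = 42.84.
0: (2 − 5.95)²/5.95 = 15.6025/5.95 = 2.622
1: (23 − 14.28)²/14.28 = 76.0384/14.28 = 5.325
2: (22 − 19.04)²/19.04 = 8.7616/19.04 = 0.460
3: (2 − 19.04)²/19.04 = 290.3616/19.04 = 15.250
4: (27 − 17.85)²/17.85 = 83.7225/17.85 = 4.690
≥5: (43 − 42.84)²/42.84 = 0.0256/42.84 = 0.001
Sum = 28.35

28.35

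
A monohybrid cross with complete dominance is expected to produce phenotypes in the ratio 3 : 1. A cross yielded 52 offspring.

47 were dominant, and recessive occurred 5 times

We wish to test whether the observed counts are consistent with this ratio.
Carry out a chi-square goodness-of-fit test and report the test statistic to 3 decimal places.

6.564

Ratio total = 4. Expected counts: 52×3/4 = 39, 52×1/4 = 13.
dominant: (47 − 39)²/39 = 64/39 = 1.6410
recessive: (5 − 13)²/13 = 64/13 = 4.9231
Sum = 6.564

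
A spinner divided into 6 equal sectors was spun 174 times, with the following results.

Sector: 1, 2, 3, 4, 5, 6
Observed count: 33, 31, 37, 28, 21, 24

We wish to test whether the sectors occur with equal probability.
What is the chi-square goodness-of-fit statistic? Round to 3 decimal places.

Expected count for each of the 6 categories: 174/6 = 29.
χ² = (33−29)²/29 + (31−29)²/29 + (37−29)²/29 + (28−29)²/29 + (21−29)²/29 + (24−29)²/29
   = 0.5517 + 0.1379 + 2.2069 + 0.0345 + 2.2069 + 0.8621
Sum = 6.000

6.000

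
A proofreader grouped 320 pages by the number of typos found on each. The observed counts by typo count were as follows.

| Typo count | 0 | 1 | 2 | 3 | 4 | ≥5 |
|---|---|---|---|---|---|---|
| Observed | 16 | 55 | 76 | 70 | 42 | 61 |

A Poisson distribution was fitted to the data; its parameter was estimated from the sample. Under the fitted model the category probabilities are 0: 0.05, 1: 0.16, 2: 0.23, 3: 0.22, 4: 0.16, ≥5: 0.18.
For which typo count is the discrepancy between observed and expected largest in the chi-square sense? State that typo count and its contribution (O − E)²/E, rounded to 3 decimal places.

Expected counts E_i = n·p_i: 320×0.05 = 16, 320×0.16 = 51.2, 320×0.23 = 73.6, 320×0.22 = 70.4, 320×0.16 = 51.2, 320×0.18 = 57.6.
χ² = (16−16)²/16 + (55−51.2)²/51.2 + (76−73.6)²/73.6 + (70−70.4)²/70.4 + (42−51.2)²/51.2 + (61−57.6)²/57.6
   = 0.0000 + 0.2820 + 0.0783 + 0.0023 + 1.6531 + 0.2007
The largest term is for 4: 1.653.

4, 1.653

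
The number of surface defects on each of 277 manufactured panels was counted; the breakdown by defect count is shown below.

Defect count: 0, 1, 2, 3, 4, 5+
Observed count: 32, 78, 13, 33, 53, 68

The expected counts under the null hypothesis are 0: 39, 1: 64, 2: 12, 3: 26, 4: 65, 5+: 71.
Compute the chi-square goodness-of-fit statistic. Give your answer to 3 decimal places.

cat         O        E   (O−E)²/E
0          32       39     1.2564
1          78       64     3.0625
2          13       12     0.0833
3          33       26     1.8846
4          53       65     2.2154
5+         68       71     0.1268
Sum = 8.629

8.629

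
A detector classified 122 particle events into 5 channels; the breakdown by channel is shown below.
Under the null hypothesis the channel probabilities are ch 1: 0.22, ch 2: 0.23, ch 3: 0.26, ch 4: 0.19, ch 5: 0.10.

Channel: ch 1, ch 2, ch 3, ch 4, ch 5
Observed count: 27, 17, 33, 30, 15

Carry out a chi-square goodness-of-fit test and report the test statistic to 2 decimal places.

Expected counts E_i = n·p_i: 122×0.22 = 26.84, 122×0.23 = 28.06, 122×0.26 = 31.72, 122×0.19 = 23.18, 122×0.10 = 12.2.
χ² = (27−26.84)²/26.84 + (17−28.06)²/28.06 + (33−31.72)²/31.72 + (30−23.18)²/23.18 + (15−12.2)²/12.2
   = 0.001 + 4.359 + 0.052 + 2.007 + 0.643
Sum = 7.06

7.06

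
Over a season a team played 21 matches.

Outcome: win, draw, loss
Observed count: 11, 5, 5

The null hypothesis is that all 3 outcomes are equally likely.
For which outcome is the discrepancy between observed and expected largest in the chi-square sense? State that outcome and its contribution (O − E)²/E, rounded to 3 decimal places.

Under H₀ each category has probability 1/3, so each expected count is 21/3 = 7.
win: (11 − 7)²/7 = 16/7 = 2.2857
draw: (5 − 7)²/7 = 4/7 = 0.5714
loss: (5 − 7)²/7 = 4/7 = 0.5714
The largest term is for win: 2.286.

win, 2.286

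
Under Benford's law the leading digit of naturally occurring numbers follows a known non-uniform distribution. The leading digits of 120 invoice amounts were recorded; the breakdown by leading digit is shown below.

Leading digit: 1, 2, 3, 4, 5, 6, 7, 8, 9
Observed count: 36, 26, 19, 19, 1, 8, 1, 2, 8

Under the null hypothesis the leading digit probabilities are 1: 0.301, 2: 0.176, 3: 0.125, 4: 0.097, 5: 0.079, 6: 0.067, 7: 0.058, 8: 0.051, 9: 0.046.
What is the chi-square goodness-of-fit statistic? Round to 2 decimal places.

23.43

Expected counts E_i = n·p_i: 120×0.301 = 36.12, 120×0.176 = 21.12, 120×0.125 = 15, 120×0.097 = 11.64, 120×0.079 = 9.48, 120×0.067 = 8.04, 120×0.058 = 6.96, 120×0.051 = 6.12, 120×0.046 = 5.52.
χ² = (36−36.12)²/36.12 + (26−21.12)²/21.12 + (19−15)²/15 + (19−11.64)²/11.64 + (1−9.48)²/9.48 + (8−8.04)²/8.04 + (1−6.96)²/6.96 + (2−6.12)²/6.12 + (8−5.52)²/5.52
   = 0.000 + 1.128 + 1.067 + 4.654 + 7.585 + 0.000 + 5.104 + 2.774 + 1.114
Sum = 23.43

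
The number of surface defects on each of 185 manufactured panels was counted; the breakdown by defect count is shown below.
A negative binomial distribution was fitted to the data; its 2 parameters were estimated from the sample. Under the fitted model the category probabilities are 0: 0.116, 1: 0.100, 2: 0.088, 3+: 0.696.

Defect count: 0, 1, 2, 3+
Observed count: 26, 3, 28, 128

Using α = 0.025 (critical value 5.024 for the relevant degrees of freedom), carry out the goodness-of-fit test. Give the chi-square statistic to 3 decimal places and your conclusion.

Expected counts E_i = n·p_i: 185×0.116 = 21.46, 185×0.100 = 18.5, 185×0.088 = 16.28, 185×0.696 = 128.76.
cat         O        E   (O−E)²/E
0          26    21.46     0.9605
1           3     18.5    12.9865
2          28    16.28     8.4372
3+        128   128.76     0.0045
Sum = 22.389
df = 1. Since 22.389 > 5.024, we reject H₀.

22.389; reject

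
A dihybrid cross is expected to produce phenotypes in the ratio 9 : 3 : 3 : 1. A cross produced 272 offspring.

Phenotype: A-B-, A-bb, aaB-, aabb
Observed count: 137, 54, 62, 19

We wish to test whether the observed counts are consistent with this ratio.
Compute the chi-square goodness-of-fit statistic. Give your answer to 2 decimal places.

4.46

Ratio total = 16. Expected counts: 272×9/16 = 153, 272×3/16 = 51, 272×3/16 = 51, 272×1/16 = 17.
cat         O        E   (O−E)²/E
A-B-      137      153      1.673
A-bb       54       51      0.176
aaB-       62       51      2.373
aabb       19       17      0.235
Sum = 4.46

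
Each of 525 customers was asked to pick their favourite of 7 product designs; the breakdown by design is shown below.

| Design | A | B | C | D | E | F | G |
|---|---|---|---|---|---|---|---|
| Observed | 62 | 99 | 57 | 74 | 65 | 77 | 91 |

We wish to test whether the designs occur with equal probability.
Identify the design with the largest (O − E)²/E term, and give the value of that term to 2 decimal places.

Expected count for each of the 7 categories: 525/7 = 75.
cat         O        E   (O−E)²/E
A          62       75      2.253
B          99       75      7.680
C          57       75      4.320
D          74       75      0.013
E          65       75      1.333
F          77       75      0.053
G          91       75      3.413
The largest term is for B: 7.68.

B, 7.68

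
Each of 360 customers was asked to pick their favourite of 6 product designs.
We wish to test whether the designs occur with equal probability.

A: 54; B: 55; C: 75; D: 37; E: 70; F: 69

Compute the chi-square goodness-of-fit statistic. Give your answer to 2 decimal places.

Under H₀ each category has probability 1/6, so each expected count is 360/6 = 60.
cat         O        E   (O−E)²/E
A          54       60      0.600
B          55       60      0.417
C          75       60      3.750
D          37       60      8.817
E          70       60      1.667
F          69       60      1.350
Sum = 16.60

16.60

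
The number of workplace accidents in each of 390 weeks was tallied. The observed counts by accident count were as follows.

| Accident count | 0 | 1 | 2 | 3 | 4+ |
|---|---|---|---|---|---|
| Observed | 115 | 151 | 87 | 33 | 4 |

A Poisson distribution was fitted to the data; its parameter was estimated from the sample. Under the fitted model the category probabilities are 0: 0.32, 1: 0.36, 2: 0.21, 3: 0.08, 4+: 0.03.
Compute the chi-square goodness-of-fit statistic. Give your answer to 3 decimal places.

7.059

Expected counts E_i = n·p_i: 390×0.32 = 124.8, 390×0.36 = 140.4, 390×0.21 = 81.9, 390×0.08 = 31.2, 390×0.03 = 11.7.
χ² = (115−124.8)²/124.8 + (151−140.4)²/140.4 + (87−81.9)²/81.9 + (33−31.2)²/31.2 + (4−11.7)²/11.7
   = 0.7696 + 0.8003 + 0.3176 + 0.1038 + 5.0675
Sum = 7.059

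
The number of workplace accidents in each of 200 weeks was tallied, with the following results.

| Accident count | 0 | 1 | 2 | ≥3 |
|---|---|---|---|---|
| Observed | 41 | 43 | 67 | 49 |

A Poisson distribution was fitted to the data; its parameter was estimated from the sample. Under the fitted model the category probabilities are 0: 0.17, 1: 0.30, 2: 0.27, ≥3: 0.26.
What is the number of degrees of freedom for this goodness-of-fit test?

2

There are k = 4 categories and 1 parameter estimated from the data, so df = 4 − 1 − 1 = 2.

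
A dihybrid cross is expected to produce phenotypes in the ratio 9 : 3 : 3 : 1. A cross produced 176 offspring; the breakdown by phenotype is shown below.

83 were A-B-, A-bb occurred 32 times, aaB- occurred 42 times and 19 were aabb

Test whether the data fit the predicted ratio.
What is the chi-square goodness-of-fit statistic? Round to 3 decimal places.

10.889

Ratio total = 16. Expected counts: 176×9/16 = 99, 176×3/16 = 33, 176×3/16 = 33, 176×1/16 = 11.
χ² = (83−99)²/99 + (32−33)²/33 + (42−33)²/33 + (19−11)²/11
   = 2.5859 + 0.0303 + 2.4545 + 5.8182
Sum = 10.889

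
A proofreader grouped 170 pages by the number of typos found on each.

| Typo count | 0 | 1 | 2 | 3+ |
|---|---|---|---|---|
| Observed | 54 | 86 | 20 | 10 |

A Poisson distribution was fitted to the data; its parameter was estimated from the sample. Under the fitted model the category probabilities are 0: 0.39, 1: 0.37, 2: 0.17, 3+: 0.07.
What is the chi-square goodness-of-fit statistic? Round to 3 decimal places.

Expected counts E_i = n·p_i: 170×0.39 = 66.3, 170×0.37 = 62.9, 170×0.17 = 28.9, 170×0.07 = 11.9.
cat         O        E   (O−E)²/E
0          54     66.3     2.2819
1          86     62.9     8.4835
2          20     28.9     2.7408
3+         10     11.9     0.3034
Sum = 13.810

13.810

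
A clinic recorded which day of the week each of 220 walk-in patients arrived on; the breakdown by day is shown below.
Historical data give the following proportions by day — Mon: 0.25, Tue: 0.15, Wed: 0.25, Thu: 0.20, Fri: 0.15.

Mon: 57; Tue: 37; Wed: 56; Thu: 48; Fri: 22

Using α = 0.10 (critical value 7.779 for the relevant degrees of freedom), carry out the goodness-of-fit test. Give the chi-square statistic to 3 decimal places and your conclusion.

Expected counts E_i = n·p_i: 220×0.25 = 55, 220×0.15 = 33, 220×0.25 = 55, 220×0.20 = 44, 220×0.15 = 33.
χ² = (57−55)²/55 + (37−33)²/33 + (56−55)²/55 + (48−44)²/44 + (22−33)²/33
   = 0.0727 + 0.4848 + 0.0182 + 0.3636 + 3.6667
Sum = 4.606
df = 4. Since 4.606 < 7.779, we do not reject H₀.

4.606; do not reject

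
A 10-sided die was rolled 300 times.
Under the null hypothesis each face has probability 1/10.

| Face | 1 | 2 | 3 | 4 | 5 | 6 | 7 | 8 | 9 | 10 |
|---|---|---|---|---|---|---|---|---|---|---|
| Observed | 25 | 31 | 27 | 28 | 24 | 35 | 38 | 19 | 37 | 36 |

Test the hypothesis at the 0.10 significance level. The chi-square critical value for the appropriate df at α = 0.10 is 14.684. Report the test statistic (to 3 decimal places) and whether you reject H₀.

12.333; do not reject

Under H₀ each category has probability 1/10, so each expected count is 300/10 = 30.
χ² = (25−30)²/30 + (31−30)²/30 + (27−30)²/30 + (28−30)²/30 + (24−30)²/30 + (35−30)²/30 + (38−30)²/30 + (19−30)²/30 + (37−30)²/30 + (36−30)²/30
   = 0.8333 + 0.0333 + 0.3000 + 0.1333 + 1.2000 + 0.8333 + 2.1333 + 4.0333 + 1.6333 + 1.2000
Sum = 12.333
df = 9. Since 12.333 < 14.684, we do not reject H₀.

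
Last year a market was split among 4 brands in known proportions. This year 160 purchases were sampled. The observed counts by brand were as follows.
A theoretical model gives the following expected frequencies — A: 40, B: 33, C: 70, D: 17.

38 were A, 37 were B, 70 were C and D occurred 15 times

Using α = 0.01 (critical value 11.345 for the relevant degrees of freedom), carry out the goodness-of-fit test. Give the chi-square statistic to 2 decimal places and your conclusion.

0.82; do not reject

A: (38 − 40)²/40 = 4/40 = 0.100
B: (37 − 33)²/33 = 16/33 = 0.485
C: (70 − 70)²/70 = 0/70 = 0.000
D: (15 − 17)²/17 = 4/17 = 0.235
Sum = 0.82
df = 3. Since 0.82 < 11.345, we do not reject H₀.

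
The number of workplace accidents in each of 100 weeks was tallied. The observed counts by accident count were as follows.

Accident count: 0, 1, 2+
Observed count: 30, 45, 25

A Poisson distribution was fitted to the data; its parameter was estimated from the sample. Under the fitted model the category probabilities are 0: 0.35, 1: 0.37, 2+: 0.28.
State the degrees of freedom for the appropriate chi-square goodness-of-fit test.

There are k = 3 categories and 1 parameter estimated from the data, so df = 3 − 1 − 1 = 1.

1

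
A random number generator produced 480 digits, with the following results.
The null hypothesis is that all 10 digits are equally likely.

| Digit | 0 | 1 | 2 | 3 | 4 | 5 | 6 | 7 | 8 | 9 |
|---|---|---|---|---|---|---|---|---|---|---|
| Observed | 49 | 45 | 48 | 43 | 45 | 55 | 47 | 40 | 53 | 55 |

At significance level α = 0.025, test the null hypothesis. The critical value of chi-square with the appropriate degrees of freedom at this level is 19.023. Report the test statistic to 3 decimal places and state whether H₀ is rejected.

Expected count for each of the 10 categories: 480/10 = 48.
cat         O        E   (O−E)²/E
0          49       48     0.0208
1          45       48     0.1875
2          48       48     0.0000
3          43       48     0.5208
4          45       48     0.1875
5          55       48     1.0208
6          47       48     0.0208
7          40       48     1.3333
8          53       48     0.5208
9          55       48     1.0208
Sum = 4.833
df = 9. Since 4.833 < 19.023, we do not reject H₀.

4.833; do not reject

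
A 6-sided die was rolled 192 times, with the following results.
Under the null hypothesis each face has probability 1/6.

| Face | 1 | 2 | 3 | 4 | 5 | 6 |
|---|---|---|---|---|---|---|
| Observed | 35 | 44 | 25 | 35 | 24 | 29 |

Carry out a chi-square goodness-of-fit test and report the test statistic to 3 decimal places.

Under H₀ each category has probability 1/6, so each expected count is 192/6 = 32.
χ² = (35−32)²/32 + (44−32)²/32 + (25−32)²/32 + (35−32)²/32 + (24−32)²/32 + (29−32)²/32
   = 0.2813 + 4.5000 + 1.5313 + 0.2813 + 2.0000 + 0.2813
Sum = 8.875

8.875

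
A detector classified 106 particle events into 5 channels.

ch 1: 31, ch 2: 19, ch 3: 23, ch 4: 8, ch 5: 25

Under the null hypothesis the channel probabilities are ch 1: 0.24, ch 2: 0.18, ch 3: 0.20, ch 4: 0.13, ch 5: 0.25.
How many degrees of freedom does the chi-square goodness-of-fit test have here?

4

There are k = 5 categories and no parameters were estimated from the data, so df = 5 − 1 = 4.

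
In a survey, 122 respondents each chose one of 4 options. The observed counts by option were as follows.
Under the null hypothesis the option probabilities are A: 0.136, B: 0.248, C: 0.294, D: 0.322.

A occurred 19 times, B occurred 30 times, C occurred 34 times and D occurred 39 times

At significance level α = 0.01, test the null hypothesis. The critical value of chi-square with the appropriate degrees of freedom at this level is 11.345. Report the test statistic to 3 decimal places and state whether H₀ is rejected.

0.451; do not reject

Expected counts E_i = n·p_i: 122×0.136 = 16.592, 122×0.248 = 30.256, 122×0.294 = 35.868, 122×0.322 = 39.284.
cat         O        E   (O−E)²/E
A          19   16.592     0.3495
B          30   30.256     0.0022
C          34   35.868     0.0973
D          39   39.284     0.0021
Sum = 0.451
df = 3. Since 0.451 < 11.345, we do not reject H₀.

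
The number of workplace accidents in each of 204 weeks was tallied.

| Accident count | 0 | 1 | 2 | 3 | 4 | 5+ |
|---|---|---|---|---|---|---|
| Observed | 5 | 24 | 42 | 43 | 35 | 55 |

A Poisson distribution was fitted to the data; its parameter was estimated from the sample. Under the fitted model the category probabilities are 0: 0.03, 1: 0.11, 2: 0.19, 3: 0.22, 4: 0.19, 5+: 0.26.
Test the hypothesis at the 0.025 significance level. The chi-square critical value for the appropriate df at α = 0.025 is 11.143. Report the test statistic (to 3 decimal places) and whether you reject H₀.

Expected counts E_i = n·p_i: 204×0.03 = 6.12, 204×0.11 = 22.44, 204×0.19 = 38.76, 204×0.22 = 44.88, 204×0.19 = 38.76, 204×0.26 = 53.04.
χ² = (5−6.12)²/6.12 + (24−22.44)²/22.44 + (42−38.76)²/38.76 + (43−44.88)²/44.88 + (35−38.76)²/38.76 + (55−53.04)²/53.04
   = 0.2050 + 0.1084 + 0.2708 + 0.0788 + 0.3647 + 0.0724
Sum = 1.100
df = 4. Since 1.100 < 11.143, we do not reject H₀.

1.100; do not reject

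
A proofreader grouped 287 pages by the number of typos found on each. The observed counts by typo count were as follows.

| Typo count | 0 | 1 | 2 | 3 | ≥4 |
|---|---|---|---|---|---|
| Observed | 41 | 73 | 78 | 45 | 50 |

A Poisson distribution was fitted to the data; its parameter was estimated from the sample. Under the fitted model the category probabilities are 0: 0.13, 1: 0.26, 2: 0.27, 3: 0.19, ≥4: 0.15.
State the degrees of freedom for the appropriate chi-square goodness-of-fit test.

3

There are k = 5 categories and 1 parameter estimated from the data, so df = 5 − 1 − 1 = 3.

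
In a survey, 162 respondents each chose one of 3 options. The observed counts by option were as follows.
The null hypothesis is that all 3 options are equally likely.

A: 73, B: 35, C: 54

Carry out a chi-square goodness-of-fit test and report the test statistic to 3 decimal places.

13.370

Under H₀ each category has probability 1/3, so each expected count is 162/3 = 54.
cat         O        E   (O−E)²/E
A          73       54     6.6852
B          35       54     6.6852
C          54       54     0.0000
Sum = 13.370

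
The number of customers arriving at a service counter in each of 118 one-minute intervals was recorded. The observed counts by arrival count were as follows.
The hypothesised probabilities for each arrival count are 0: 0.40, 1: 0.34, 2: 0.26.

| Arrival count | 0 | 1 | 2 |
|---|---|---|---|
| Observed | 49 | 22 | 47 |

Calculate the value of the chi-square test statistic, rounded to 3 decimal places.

16.934

Expected counts E_i = n·p_i: 118×0.40 = 47.2, 118×0.34 = 40.12, 118×0.26 = 30.68.
0: (49 − 47.2)²/47.2 = 3.24/47.2 = 0.0686
1: (22 − 40.12)²/40.12 = 328.3344/40.12 = 8.1838
2: (47 − 30.68)²/30.68 = 266.3424/30.68 = 8.6813
Sum = 16.934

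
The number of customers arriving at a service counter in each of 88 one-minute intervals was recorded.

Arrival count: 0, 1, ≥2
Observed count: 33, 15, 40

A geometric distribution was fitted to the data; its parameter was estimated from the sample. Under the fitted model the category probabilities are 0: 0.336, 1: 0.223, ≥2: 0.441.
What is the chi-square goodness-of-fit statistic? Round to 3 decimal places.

Expected counts E_i = n·p_i: 88×0.336 = 29.568, 88×0.223 = 19.624, 88×0.441 = 38.808.
0: (33 − 29.568)²/29.568 = 11.778624/29.568 = 0.3984
1: (15 − 19.624)²/19.624 = 21.381376/19.624 = 1.0896
≥2: (40 − 38.808)²/38.808 = 1.420864/38.808 = 0.0366
Sum = 1.525

1.525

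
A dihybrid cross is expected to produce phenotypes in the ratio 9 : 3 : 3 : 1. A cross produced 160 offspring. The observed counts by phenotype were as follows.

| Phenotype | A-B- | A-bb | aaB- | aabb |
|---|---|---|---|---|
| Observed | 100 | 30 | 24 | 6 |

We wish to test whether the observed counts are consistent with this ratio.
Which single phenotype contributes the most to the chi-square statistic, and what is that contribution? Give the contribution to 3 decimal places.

aabb, 1.600

Ratio total = 16. Expected counts: 160×9/16 = 90, 160×3/16 = 30, 160×3/16 = 30, 160×1/16 = 10.
χ² = (100−90)²/90 + (30−30)²/30 + (24−30)²/30 + (6−10)²/10
   = 1.1111 + 0.0000 + 1.2000 + 1.6000
The largest term is for aabb: 1.600.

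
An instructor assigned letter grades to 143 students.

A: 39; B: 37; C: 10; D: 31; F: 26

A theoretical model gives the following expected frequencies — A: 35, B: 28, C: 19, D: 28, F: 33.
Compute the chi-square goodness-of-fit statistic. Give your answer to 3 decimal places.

9.419

A: (39 − 35)²/35 = 16/35 = 0.4571
B: (37 − 28)²/28 = 81/28 = 2.8929
C: (10 − 19)²/19 = 81/19 = 4.2632
D: (31 − 28)²/28 = 9/28 = 0.3214
F: (26 − 33)²/33 = 49/33 = 1.4848
Sum = 9.419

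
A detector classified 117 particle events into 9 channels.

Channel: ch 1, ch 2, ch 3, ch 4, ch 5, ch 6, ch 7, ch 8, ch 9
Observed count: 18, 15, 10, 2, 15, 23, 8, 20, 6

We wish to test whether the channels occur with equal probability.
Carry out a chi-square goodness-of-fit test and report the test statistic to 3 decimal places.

29.692

Expected count for each of the 9 categories: 117/9 = 13.
ch 1: (18 − 13)²/13 = 25/13 = 1.9231
ch 2: (15 − 13)²/13 = 4/13 = 0.3077
ch 3: (10 − 13)²/13 = 9/13 = 0.6923
ch 4: (2 − 13)²/13 = 121/13 = 9.3077
ch 5: (15 − 13)²/13 = 4/13 = 0.3077
ch 6: (23 − 13)²/13 = 100/13 = 7.6923
ch 7: (8 − 13)²/13 = 25/13 = 1.9231
ch 8: (20 − 13)²/13 = 49/13 = 3.7692
ch 9: (6 − 13)²/13 = 49/13 = 3.7692
Sum = 29.692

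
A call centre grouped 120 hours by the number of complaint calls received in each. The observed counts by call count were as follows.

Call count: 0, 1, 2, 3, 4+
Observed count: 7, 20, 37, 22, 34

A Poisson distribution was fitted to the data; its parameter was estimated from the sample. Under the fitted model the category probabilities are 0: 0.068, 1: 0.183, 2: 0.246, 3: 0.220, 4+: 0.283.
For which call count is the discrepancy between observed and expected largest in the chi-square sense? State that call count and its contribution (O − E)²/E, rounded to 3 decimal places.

2, 1.895

Expected counts E_i = n·p_i: 120×0.068 = 8.16, 120×0.183 = 21.96, 120×0.246 = 29.52, 120×0.220 = 26.4, 120×0.283 = 33.96.
χ² = (7−8.16)²/8.16 + (20−21.96)²/21.96 + (37−29.52)²/29.52 + (22−26.4)²/26.4 + (34−33.96)²/33.96
   = 0.1649 + 0.1749 + 1.8953 + 0.7333 + 0.0000
The largest term is for 2: 1.895.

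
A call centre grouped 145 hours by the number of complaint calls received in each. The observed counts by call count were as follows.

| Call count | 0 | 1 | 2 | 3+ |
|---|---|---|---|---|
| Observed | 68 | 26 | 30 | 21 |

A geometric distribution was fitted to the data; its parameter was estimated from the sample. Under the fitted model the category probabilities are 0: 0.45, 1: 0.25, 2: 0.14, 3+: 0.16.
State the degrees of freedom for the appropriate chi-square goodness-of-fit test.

2

There are k = 4 categories and 1 parameter estimated from the data, so df = 4 − 1 − 1 = 2.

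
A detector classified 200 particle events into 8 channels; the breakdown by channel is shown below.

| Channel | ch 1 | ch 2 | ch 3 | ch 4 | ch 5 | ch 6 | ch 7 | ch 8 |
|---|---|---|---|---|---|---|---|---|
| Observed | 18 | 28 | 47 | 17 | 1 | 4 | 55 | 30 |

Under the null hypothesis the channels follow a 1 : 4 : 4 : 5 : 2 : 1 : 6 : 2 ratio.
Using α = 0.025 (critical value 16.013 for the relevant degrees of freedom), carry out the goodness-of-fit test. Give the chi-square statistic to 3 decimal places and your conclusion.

Ratio total = 25. Expected counts: 200×1/25 = 8, 200×4/25 = 32, 200×4/25 = 32, 200×5/25 = 40, 200×2/25 = 16, 200×1/25 = 8, 200×6/25 = 48, 200×2/25 = 16.
cat         O        E   (O−E)²/E
ch 1       18        8    12.5000
ch 2       28       32     0.5000
ch 3       47       32     7.0313
ch 4       17       40    13.2250
ch 5        1       16    14.0625
ch 6        4        8     2.0000
ch 7       55       48     1.0208
ch 8       30       16    12.2500
Sum = 62.590
df = 7. Since 62.590 > 16.013, we reject H₀.

62.590; reject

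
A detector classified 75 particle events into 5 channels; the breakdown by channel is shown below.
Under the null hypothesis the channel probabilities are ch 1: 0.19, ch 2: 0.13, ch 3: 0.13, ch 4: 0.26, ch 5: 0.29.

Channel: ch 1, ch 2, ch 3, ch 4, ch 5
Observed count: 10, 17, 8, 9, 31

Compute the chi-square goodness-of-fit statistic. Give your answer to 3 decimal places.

16.560

Expected counts E_i = n·p_i: 75×0.19 = 14.25, 75×0.13 = 9.75, 75×0.13 = 9.75, 75×0.26 = 19.5, 75×0.29 = 21.75.
χ² = (10−14.25)²/14.25 + (17−9.75)²/9.75 + (8−9.75)²/9.75 + (9−19.5)²/19.5 + (31−21.75)²/21.75
   = 1.2675 + 5.3910 + 0.3141 + 5.6538 + 3.9339
Sum = 16.560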